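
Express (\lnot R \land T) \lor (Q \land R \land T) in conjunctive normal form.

(\lnot R \land T) \lor (Q \land R \land T)
⇔ (\lnot R \lor Q) \land (\lnot R \lor R) \land (\lnot R \lor T) \land (T \lor Q) \land (T \lor R) \land (T \lor T)
⇔ (\lnot R \lor Q) \land T

(\lnot R \lor Q) \land T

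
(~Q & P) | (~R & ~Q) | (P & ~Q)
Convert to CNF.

(~Q & P) | (~R & ~Q) | (P & ~Q)
= (~Q | ~R | P) & (~Q | ~R | ~Q) & (~Q | ~Q | P) & (~Q | ~Q | ~Q) & (P | ~R | P) & (P | ~R | ~Q) & (P | ~Q | P) & (P | ~Q | ~Q)   [distribute | over &]
= ~Q & (P | ~R)   [simplify]

~Q & (P | ~R)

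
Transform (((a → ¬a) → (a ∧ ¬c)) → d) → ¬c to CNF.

(((a → ¬a) → (a ∧ ¬c)) → d) → ¬c
= ¬(((a → ¬a) → (a ∧ ¬c)) → d) ∨ ¬c   [eliminate →]
= ¬(¬((a → ¬a) → (a ∧ ¬c)) ∨ d) ∨ ¬c   [eliminate →]
= ¬(¬(¬(a → ¬a) ∨ (a ∧ ¬c)) ∨ d) ∨ ¬c   [eliminate →]
= ¬(¬(¬(¬a ∨ ¬a) ∨ (a ∧ ¬c)) ∨ d) ∨ ¬c   [eliminate →]
= (¬¬(¬(¬a ∨ ¬a) ∨ (a ∧ ¬c)) ∧ ¬d) ∨ ¬c   [De Morgan]
= ((¬(¬a ∨ ¬a) ∨ (a ∧ ¬c)) ∧ ¬d) ∨ ¬c   [double negation]
= (((¬¬a ∧ ¬¬a) ∨ (a ∧ ¬c)) ∧ ¬d) ∨ ¬c   [De Morgan]
= (((a ∧ ¬¬a) ∨ (a ∧ ¬c)) ∧ ¬d) ∨ ¬c   [double negation]
= (((a ∧ a) ∨ (a ∧ ¬c)) ∧ ¬d) ∨ ¬c   [double negation]
= (a ∨ a ∨ ¬c) ∧ (a ∨ ¬c ∨ ¬c) ∧ (a ∨ a ∨ ¬c) ∧ (a ∨ ¬c ∨ ¬c) ∧ (¬d ∨ ¬c)   [distribute ∨ over ∧]
= (a ∨ ¬c) ∧ (¬d ∨ ¬c)   [simplify]

(a ∨ ¬c) ∧ (¬d ∨ ¬c)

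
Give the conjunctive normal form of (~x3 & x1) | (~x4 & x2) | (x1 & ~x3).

(~x3 & x1) | (~x4 & x2) | (x1 & ~x3)
⇔ (~x3 | ~x4 | x1) & (~x3 | ~x4 | ~x3) & (~x3 | x2 | x1) & (~x3 | x2 | ~x3) & (x1 | ~x4 | x1) & (x1 | ~x4 | ~x3) & (x1 | x2 | x1) & (x1 | x2 | ~x3)   — distribute | over &
⇔ (~x3 | ~x4) & (~x3 | x2) & (x1 | ~x4) & (x1 | x2)   — simplify

(~x3 | ~x4) & (~x3 | x2) & (x1 | ~x4) & (x1 | x2)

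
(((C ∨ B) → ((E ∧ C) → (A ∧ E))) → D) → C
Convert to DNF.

(¬E ∧ ¬D) ∨ (¬C ∧ ¬D) ∨ (A ∧ E ∧ ¬D) ∨ C

(((C ∨ B) → ((E ∧ C) → (A ∧ E))) → D) → C
= ¬(((C ∨ B) → ((E ∧ C) → (A ∧ E))) → D) ∨ C   (eliminate →)
= ¬(¬((C ∨ B) → ((E ∧ C) → (A ∧ E))) ∨ D) ∨ C   (eliminate →)
= ¬(¬(¬(C ∨ B) ∨ ((E ∧ C) → (A ∧ E))) ∨ D) ∨ C   (eliminate →)
= ¬(¬(¬(C ∨ B) ∨ ¬(E ∧ C) ∨ (A ∧ E)) ∨ D) ∨ C   (eliminate →)
= (¬¬(¬(C ∨ B) ∨ ¬(E ∧ C) ∨ (A ∧ E)) ∧ ¬D) ∨ C   (De Morgan)
= ((¬(C ∨ B) ∨ ¬(E ∧ C) ∨ (A ∧ E)) ∧ ¬D) ∨ C   (double negation)
= (((¬C ∧ ¬B) ∨ ¬(E ∧ C) ∨ (A ∧ E)) ∧ ¬D) ∨ C   (De Morgan)
= (((¬C ∧ ¬B) ∨ ¬E ∨ ¬C ∨ (A ∧ E)) ∧ ¬D) ∨ C   (De Morgan)
= (¬C ∧ ¬B ∧ ¬D) ∨ (¬E ∧ ¬D) ∨ (¬C ∧ ¬D) ∨ (A ∧ E ∧ ¬D) ∨ C   (distribute ∧ over ∨)
= (¬E ∧ ¬D) ∨ (¬C ∧ ¬D) ∨ (A ∧ E ∧ ¬D) ∨ C   (simplify)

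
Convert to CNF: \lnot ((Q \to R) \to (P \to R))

\lnot ((Q \to R) \to (P \to R))
≡ \lnot (\lnot (Q \to R) \lor (P \to R))   (eliminate \to)
≡ \lnot (\lnot (\lnot Q \lor R) \lor (P \to R))   (eliminate \to)
≡ \lnot (\lnot (\lnot Q \lor R) \lor \lnot P \lor R)   (eliminate \to)
≡ \lnot \lnot (\lnot Q \lor R) \land \lnot \lnot P \land \lnot R   (De Morgan)
≡ (\lnot Q \lor R) \land \lnot \lnot P \land \lnot R   (double negation)
≡ (\lnot Q \lor R) \land P \land \lnot R   (double negation)

(\lnot Q \lor R) \land P \land \lnot R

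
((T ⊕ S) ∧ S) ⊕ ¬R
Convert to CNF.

((T ⊕ S) ∧ S) ⊕ ¬R
≡ (((T ⊕ S) ∧ S) ∨ ¬R) ∧ ¬((T ⊕ S) ∧ S ∧ ¬R)   — expand ⊕
≡ (((T ∨ S) ∧ ¬(T ∧ S) ∧ S) ∨ ¬R) ∧ ¬((T ⊕ S) ∧ S ∧ ¬R)   — expand ⊕
≡ (((T ∨ S) ∧ ¬(T ∧ S) ∧ S) ∨ ¬R) ∧ ¬((T ∨ S) ∧ ¬(T ∧ S) ∧ S ∧ ¬R)   — expand ⊕
≡ (((T ∨ S) ∧ (¬T ∨ ¬S) ∧ S) ∨ ¬R) ∧ ¬((T ∨ S) ∧ ¬(T ∧ S) ∧ S ∧ ¬R)   — De Morgan
≡ (((T ∨ S) ∧ (¬T ∨ ¬S) ∧ S) ∨ ¬R) ∧ (¬(T ∨ S) ∨ ¬¬(T ∧ S) ∨ ¬S ∨ ¬¬R)   — De Morgan
≡ (((T ∨ S) ∧ (¬T ∨ ¬S) ∧ S) ∨ ¬R) ∧ ((¬T ∧ ¬S) ∨ ¬¬(T ∧ S) ∨ ¬S ∨ ¬¬R)   — De Morgan
≡ (((T ∨ S) ∧ (¬T ∨ ¬S) ∧ S) ∨ ¬R) ∧ ((¬T ∧ ¬S) ∨ (T ∧ S) ∨ ¬S ∨ ¬¬R)   — double negation
≡ (((T ∨ S) ∧ (¬T ∨ ¬S) ∧ S) ∨ ¬R) ∧ ((¬T ∧ ¬S) ∨ (T ∧ S) ∨ ¬S ∨ R)   — double negation
≡ (T ∨ S ∨ ¬R) ∧ (¬T ∨ ¬S ∨ ¬R) ∧ (S ∨ ¬R) ∧ (¬T ∨ T ∨ ¬S ∨ R) ∧ (¬T ∨ S ∨ ¬S ∨ R) ∧ (¬S ∨ T ∨ ¬S ∨ R) ∧ (¬S ∨ S ∨ ¬S ∨ R)   — distribute ∨ over ∧
≡ (¬T ∨ ¬S ∨ ¬R) ∧ (S ∨ ¬R) ∧ (¬S ∨ T ∨ R)   — simplify

(¬T ∨ ¬S ∨ ¬R) ∧ (S ∨ ¬R) ∧ (¬S ∨ T ∨ R)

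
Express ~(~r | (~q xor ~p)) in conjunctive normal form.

~(~r | (~q xor ~p))
≡ ~(~r | ((~q | ~p) & ~(~q & ~p)))   [expand xor]
≡ ~~r & ~((~q | ~p) & ~(~q & ~p))   [De Morgan]
≡ r & ~((~q | ~p) & ~(~q & ~p))   [double negation]
≡ r & (~(~q | ~p) | ~~(~q & ~p))   [De Morgan]
≡ r & ((~~q & ~~p) | ~~(~q & ~p))   [De Morgan]
≡ r & ((q & ~~p) | ~~(~q & ~p))   [double negation]
≡ r & ((q & p) | ~~(~q & ~p))   [double negation]
≡ r & ((q & p) | (~q & ~p))   [double negation]
≡ r & (q | ~q) & (q | ~p) & (p | ~q) & (p | ~p)   [distribute | over &]
≡ r & (q | ~p) & (p | ~q)   [simplify]

r & (q | ~p) & (p | ~q)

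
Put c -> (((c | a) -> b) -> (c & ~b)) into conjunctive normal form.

c -> (((c | a) -> b) -> (c & ~b))
≡ ~c | (((c | a) -> b) -> (c & ~b))   [eliminate ->]
≡ ~c | ~((c | a) -> b) | (c & ~b)   [eliminate ->]
≡ ~c | ~(~(c | a) | b) | (c & ~b)   [eliminate ->]
≡ ~c | (~~(c | a) & ~b) | (c & ~b)   [De Morgan]
≡ ~c | ((c | a) & ~b) | (c & ~b)   [double negation]
≡ (~c | c | a | c) & (~c | c | a | ~b) & (~c | ~b | c) & (~c | ~b | ~b)   [distribute | over &]
≡ ~c | ~b   [simplify]

~c | ~b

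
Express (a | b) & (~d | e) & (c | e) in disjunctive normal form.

(a & ~d & c) | (a & e) | (b & ~d & c) | (b & e)

(a | b) & (~d | e) & (c | e)
= (a & ~d & c) | (a & ~d & e) | (a & e & c) | (a & e & e) | (b & ~d & c) | (b & ~d & e) | (b & e & c) | (b & e & e)   [distribute & over |]
= (a & ~d & c) | (a & e) | (b & ~d & c) | (b & e)   [simplify]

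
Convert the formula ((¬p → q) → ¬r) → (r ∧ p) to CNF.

((¬p → q) → ¬r) → (r ∧ p)
= ¬((¬p → q) → ¬r) ∨ (r ∧ p)   — eliminate →
= ¬(¬(¬p → q) ∨ ¬r) ∨ (r ∧ p)   — eliminate →
= ¬(¬(¬¬p ∨ q) ∨ ¬r) ∨ (r ∧ p)   — eliminate →
= (¬¬(¬¬p ∨ q) ∧ ¬¬r) ∨ (r ∧ p)   — De Morgan
= ((¬¬p ∨ q) ∧ ¬¬r) ∨ (r ∧ p)   — double negation
= ((p ∨ q) ∧ ¬¬r) ∨ (r ∧ p)   — double negation
= ((p ∨ q) ∧ r) ∨ (r ∧ p)   — double negation
= (p ∨ q ∨ r) ∧ (p ∨ q ∨ p) ∧ (r ∨ r) ∧ (r ∨ p)   — distribute ∨ over ∧
= (p ∨ q) ∧ r   — simplify

(p ∨ q) ∧ r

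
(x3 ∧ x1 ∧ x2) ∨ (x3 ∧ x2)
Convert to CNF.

(x3 ∧ x1 ∧ x2) ∨ (x3 ∧ x2)
= (x3 ∨ x3) ∧ (x3 ∨ x2) ∧ (x1 ∨ x3) ∧ (x1 ∨ x2) ∧ (x2 ∨ x3) ∧ (x2 ∨ x2)   — distribute ∨ over ∧
= x3 ∧ x2   — simplify

x3 ∧ x2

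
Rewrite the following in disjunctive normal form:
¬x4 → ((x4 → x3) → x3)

x4 ∨ x3

¬x4 → ((x4 → x3) → x3)
≡ ¬¬x4 ∨ ((x4 → x3) → x3)   [eliminate →]
≡ ¬¬x4 ∨ ¬(x4 → x3) ∨ x3   [eliminate →]
≡ ¬¬x4 ∨ ¬(¬x4 ∨ x3) ∨ x3   [eliminate →]
≡ x4 ∨ ¬(¬x4 ∨ x3) ∨ x3   [double negation]
≡ x4 ∨ (¬¬x4 ∧ ¬x3) ∨ x3   [De Morgan]
≡ x4 ∨ (x4 ∧ ¬x3) ∨ x3   [double negation]
≡ x4 ∨ x3   [simplify]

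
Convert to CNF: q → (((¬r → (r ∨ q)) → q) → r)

q → (((¬r → (r ∨ q)) → q) → r)
≡ ¬q ∨ (((¬r → (r ∨ q)) → q) → r)   [eliminate →]
≡ ¬q ∨ ¬((¬r → (r ∨ q)) → q) ∨ r   [eliminate →]
≡ ¬q ∨ ¬(¬(¬r → (r ∨ q)) ∨ q) ∨ r   [eliminate →]
≡ ¬q ∨ ¬(¬(¬¬r ∨ r ∨ q) ∨ q) ∨ r   [eliminate →]
≡ ¬q ∨ (¬¬(¬¬r ∨ r ∨ q) ∧ ¬q) ∨ r   [De Morgan]
≡ ¬q ∨ ((¬¬r ∨ r ∨ q) ∧ ¬q) ∨ r   [double negation]
≡ ¬q ∨ ((r ∨ r ∨ q) ∧ ¬q) ∨ r   [double negation]
≡ (¬q ∨ r ∨ r ∨ q ∨ r) ∧ (¬q ∨ ¬q ∨ r)   [distribute ∨ over ∧]
≡ ¬q ∨ r   [simplify]

¬q ∨ r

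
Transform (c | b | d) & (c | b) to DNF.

c | b

(c | b | d) & (c | b)
⇔ (c & c) | (c & b) | (b & c) | (b & b) | (d & c) | (d & b)   — distribute & over |
⇔ c | b   — simplify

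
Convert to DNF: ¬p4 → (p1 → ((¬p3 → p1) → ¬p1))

¬p4 → (p1 → ((¬p3 → p1) → ¬p1))
≡ ¬¬p4 ∨ (p1 → ((¬p3 → p1) → ¬p1))   [eliminate →]
≡ ¬¬p4 ∨ ¬p1 ∨ ((¬p3 → p1) → ¬p1)   [eliminate →]
≡ ¬¬p4 ∨ ¬p1 ∨ ¬(¬p3 → p1) ∨ ¬p1   [eliminate →]
≡ ¬¬p4 ∨ ¬p1 ∨ ¬(¬¬p3 ∨ p1) ∨ ¬p1   [eliminate →]
≡ p4 ∨ ¬p1 ∨ ¬(¬¬p3 ∨ p1) ∨ ¬p1   [double negation]
≡ p4 ∨ ¬p1 ∨ (¬¬¬p3 ∧ ¬p1) ∨ ¬p1   [De Morgan]
≡ p4 ∨ ¬p1 ∨ (¬p3 ∧ ¬p1) ∨ ¬p1   [double negation]
≡ p4 ∨ ¬p1   [simplify]

p4 ∨ ¬p1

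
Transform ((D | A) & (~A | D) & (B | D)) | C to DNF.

D | C

((D | A) & (~A | D) & (B | D)) | C
≡ (D & ~A & B) | (D & ~A & D) | (D & D & B) | (D & D & D) | (A & ~A & B) | (A & ~A & D) | (A & D & B) | (A & D & D) | C   [distribute & over |]
≡ D | C   [simplify]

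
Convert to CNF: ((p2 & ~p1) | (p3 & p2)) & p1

((p2 & ~p1) | (p3 & p2)) & p1
≡ (p2 | p3) & (p2 | p2) & (~p1 | p3) & (~p1 | p2) & p1   [distribute | over &]
≡ p2 & (~p1 | p3) & p1   [simplify]

p2 & (~p1 | p3) & p1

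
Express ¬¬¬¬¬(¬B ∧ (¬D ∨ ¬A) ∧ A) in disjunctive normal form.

¬¬¬¬¬(¬B ∧ (¬D ∨ ¬A) ∧ A)
≡ ¬¬¬(¬B ∧ (¬D ∨ ¬A) ∧ A)   (double negation)
≡ ¬(¬B ∧ (¬D ∨ ¬A) ∧ A)   (double negation)
≡ ¬¬B ∨ ¬(¬D ∨ ¬A) ∨ ¬A   (De Morgan)
≡ B ∨ ¬(¬D ∨ ¬A) ∨ ¬A   (double negation)
≡ B ∨ (¬¬D ∧ ¬¬A) ∨ ¬A   (De Morgan)
≡ B ∨ (D ∧ ¬¬A) ∨ ¬A   (double negation)
≡ B ∨ (D ∧ A) ∨ ¬A   (double negation)

B ∨ (D ∧ A) ∨ ¬A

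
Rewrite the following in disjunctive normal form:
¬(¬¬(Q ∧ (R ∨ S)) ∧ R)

¬Q ∨ ¬R

¬(¬¬(Q ∧ (R ∨ S)) ∧ R)
= ¬¬¬(Q ∧ (R ∨ S)) ∨ ¬R   — De Morgan
= ¬(Q ∧ (R ∨ S)) ∨ ¬R   — double negation
= ¬Q ∨ ¬(R ∨ S) ∨ ¬R   — De Morgan
= ¬Q ∨ (¬R ∧ ¬S) ∨ ¬R   — De Morgan
= ¬Q ∨ ¬R   — simplify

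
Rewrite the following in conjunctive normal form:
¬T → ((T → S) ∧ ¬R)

¬T → ((T → S) ∧ ¬R)
≡ ¬¬T ∨ ((T → S) ∧ ¬R)   — eliminate →
≡ ¬¬T ∨ ((¬T ∨ S) ∧ ¬R)   — eliminate →
≡ T ∨ ((¬T ∨ S) ∧ ¬R)   — double negation
≡ (T ∨ ¬T ∨ S) ∧ (T ∨ ¬R)   — distribute ∨ over ∧
≡ T ∨ ¬R   — simplify

T ∨ ¬R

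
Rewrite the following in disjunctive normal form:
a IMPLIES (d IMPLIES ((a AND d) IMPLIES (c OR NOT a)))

a IMPLIES (d IMPLIES ((a AND d) IMPLIES (c OR NOT a)))
= NOT a OR (d IMPLIES ((a AND d) IMPLIES (c OR NOT a)))   [eliminate IMPLIES]
= NOT a OR NOT d OR ((a AND d) IMPLIES (c OR NOT a))   [eliminate IMPLIES]
= NOT a OR NOT d OR NOT (a AND d) OR c OR NOT a   [eliminate IMPLIES]
= NOT a OR NOT d OR NOT a OR NOT d OR c OR NOT a   [De Morgan]
= NOT a OR NOT d OR c   [simplify]

NOT a OR NOT d OR c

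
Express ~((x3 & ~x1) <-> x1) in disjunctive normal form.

~((x3 & ~x1) <-> x1)
≡ ~(((x3 & ~x1) -> x1) & (x1 -> (x3 & ~x1)))
≡ ~((~(x3 & ~x1) | x1) & (x1 -> (x3 & ~x1)))
≡ ~((~(x3 & ~x1) | x1) & (~x1 | (x3 & ~x1)))
≡ ~(~(x3 & ~x1) | x1) | ~(~x1 | (x3 & ~x1))
≡ (~~(x3 & ~x1) & ~x1) | ~(~x1 | (x3 & ~x1))
≡ (x3 & ~x1 & ~x1) | ~(~x1 | (x3 & ~x1))
≡ (x3 & ~x1 & ~x1) | (~~x1 & ~(x3 & ~x1))
≡ (x3 & ~x1 & ~x1) | (x1 & ~(x3 & ~x1))
≡ (x3 & ~x1 & ~x1) | (x1 & (~x3 | ~~x1))
≡ (x3 & ~x1 & ~x1) | (x1 & (~x3 | x1))
≡ (x3 & ~x1 & ~x1) | (x1 & ~x3) | (x1 & x1)
≡ (x3 & ~x1) | x1

(x3 & ~x1) | x1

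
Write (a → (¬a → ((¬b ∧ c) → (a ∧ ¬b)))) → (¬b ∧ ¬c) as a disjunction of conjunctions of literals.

(a → (¬a → ((¬b ∧ c) → (a ∧ ¬b)))) → (¬b ∧ ¬c)
= ¬(a → (¬a → ((¬b ∧ c) → (a ∧ ¬b)))) ∨ (¬b ∧ ¬c)
= ¬(¬a ∨ (¬a → ((¬b ∧ c) → (a ∧ ¬b)))) ∨ (¬b ∧ ¬c)
= ¬(¬a ∨ ¬¬a ∨ ((¬b ∧ c) → (a ∧ ¬b))) ∨ (¬b ∧ ¬c)
= ¬(¬a ∨ ¬¬a ∨ ¬(¬b ∧ c) ∨ (a ∧ ¬b)) ∨ (¬b ∧ ¬c)
= (¬¬a ∧ ¬¬¬a ∧ ¬¬(¬b ∧ c) ∧ ¬(a ∧ ¬b)) ∨ (¬b ∧ ¬c)
= (a ∧ ¬¬¬a ∧ ¬¬(¬b ∧ c) ∧ ¬(a ∧ ¬b)) ∨ (¬b ∧ ¬c)
= (a ∧ ¬a ∧ ¬¬(¬b ∧ c) ∧ ¬(a ∧ ¬b)) ∨ (¬b ∧ ¬c)
= (a ∧ ¬a ∧ ¬b ∧ c ∧ ¬(a ∧ ¬b)) ∨ (¬b ∧ ¬c)
= (a ∧ ¬a ∧ ¬b ∧ c ∧ (¬a ∨ ¬¬b)) ∨ (¬b ∧ ¬c)
= (a ∧ ¬a ∧ ¬b ∧ c ∧ (¬a ∨ b)) ∨ (¬b ∧ ¬c)
= (a ∧ ¬a ∧ ¬b ∧ c ∧ ¬a) ∨ (a ∧ ¬a ∧ ¬b ∧ c ∧ b) ∨ (¬b ∧ ¬c)
= ¬b ∧ ¬c

¬b ∧ ¬c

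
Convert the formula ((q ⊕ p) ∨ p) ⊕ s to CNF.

(q ∨ p ∨ s) ∧ (¬q ∨ p ∨ ¬s) ∧ (¬p ∨ ¬s)

((q ⊕ p) ∨ p) ⊕ s
≡ ((q ⊕ p) ∨ p ∨ s) ∧ ¬(((q ⊕ p) ∨ p) ∧ s)   (expand ⊕)
≡ (((q ∨ p) ∧ ¬(q ∧ p)) ∨ p ∨ s) ∧ ¬(((q ⊕ p) ∨ p) ∧ s)   (expand ⊕)
≡ (((q ∨ p) ∧ ¬(q ∧ p)) ∨ p ∨ s) ∧ ¬((((q ∨ p) ∧ ¬(q ∧ p)) ∨ p) ∧ s)   (expand ⊕)
≡ (((q ∨ p) ∧ (¬q ∨ ¬p)) ∨ p ∨ s) ∧ ¬((((q ∨ p) ∧ ¬(q ∧ p)) ∨ p) ∧ s)   (De Morgan)
≡ (((q ∨ p) ∧ (¬q ∨ ¬p)) ∨ p ∨ s) ∧ (¬(((q ∨ p) ∧ ¬(q ∧ p)) ∨ p) ∨ ¬s)   (De Morgan)
≡ (((q ∨ p) ∧ (¬q ∨ ¬p)) ∨ p ∨ s) ∧ ((¬((q ∨ p) ∧ ¬(q ∧ p)) ∧ ¬p) ∨ ¬s)   (De Morgan)
≡ (((q ∨ p) ∧ (¬q ∨ ¬p)) ∨ p ∨ s) ∧ (((¬(q ∨ p) ∨ ¬¬(q ∧ p)) ∧ ¬p) ∨ ¬s)   (De Morgan)
≡ (((q ∨ p) ∧ (¬q ∨ ¬p)) ∨ p ∨ s) ∧ ((((¬q ∧ ¬p) ∨ ¬¬(q ∧ p)) ∧ ¬p) ∨ ¬s)   (De Morgan)
≡ (((q ∨ p) ∧ (¬q ∨ ¬p)) ∨ p ∨ s) ∧ ((((¬q ∧ ¬p) ∨ (q ∧ p)) ∧ ¬p) ∨ ¬s)   (double negation)
≡ (q ∨ p ∨ p ∨ s) ∧ (¬q ∨ ¬p ∨ p ∨ s) ∧ (¬q ∨ q ∨ ¬s) ∧ (¬q ∨ p ∨ ¬s) ∧ (¬p ∨ q ∨ ¬s) ∧ (¬p ∨ p ∨ ¬s) ∧ (¬p ∨ ¬s)   (distribute ∨ over ∧)
≡ (q ∨ p ∨ s) ∧ (¬q ∨ p ∨ ¬s) ∧ (¬p ∨ ¬s)   (simplify)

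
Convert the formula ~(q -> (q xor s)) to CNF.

~(q -> (q xor s))
= ~(~q | (q xor s))
= ~(~q | ((q | s) & ~(q & s)))
= ~~q & ~((q | s) & ~(q & s))
= q & ~((q | s) & ~(q & s))
= q & (~(q | s) | ~~(q & s))
= q & ((~q & ~s) | ~~(q & s))
= q & ((~q & ~s) | (q & s))
= q & (~q | q) & (~q | s) & (~s | q) & (~s | s)
= q & (~q | s)

q & (~q | s)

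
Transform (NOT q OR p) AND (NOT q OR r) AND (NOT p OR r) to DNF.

(NOT q OR p) AND (NOT q OR r) AND (NOT p OR r)
= (NOT q AND NOT q AND NOT p) OR (NOT q AND NOT q AND r) OR (NOT q AND r AND NOT p) OR (NOT q AND r AND r) OR (p AND NOT q AND NOT p) OR (p AND NOT q AND r) OR (p AND r AND NOT p) OR (p AND r AND r)   — distribute AND over OR
= (NOT q AND NOT p) OR (NOT q AND r) OR (p AND r)   — simplify

(NOT q AND NOT p) OR (NOT q AND r) OR (p AND r)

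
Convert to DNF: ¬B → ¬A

B ∨ ¬A

¬B → ¬A
≡ ¬¬B ∨ ¬A   — eliminate →
≡ B ∨ ¬A   — double negation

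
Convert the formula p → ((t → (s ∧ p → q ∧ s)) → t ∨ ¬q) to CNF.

¬p ∨ t ∨ ¬q

p → ((t → (s ∧ p → q ∧ s)) → t ∨ ¬q)
≡ ¬p ∨ ((t → (s ∧ p → q ∧ s)) → t ∨ ¬q)   [eliminate →]
≡ ¬p ∨ ¬(t → (s ∧ p → q ∧ s)) ∨ t ∨ ¬q   [eliminate →]
≡ ¬p ∨ ¬(¬t ∨ (s ∧ p → q ∧ s)) ∨ t ∨ ¬q   [eliminate →]
≡ ¬p ∨ ¬(¬t ∨ ¬(s ∧ p) ∨ q ∧ s) ∨ t ∨ ¬q   [eliminate →]
≡ ¬p ∨ ¬¬t ∧ ¬¬(s ∧ p) ∧ ¬(q ∧ s) ∨ t ∨ ¬q   [De Morgan]
≡ ¬p ∨ t ∧ ¬¬(s ∧ p) ∧ ¬(q ∧ s) ∨ t ∨ ¬q   [double negation]
≡ ¬p ∨ t ∧ s ∧ p ∧ ¬(q ∧ s) ∨ t ∨ ¬q   [double negation]
≡ ¬p ∨ t ∧ s ∧ p ∧ (¬q ∨ ¬s) ∨ t ∨ ¬q   [De Morgan]
≡ (¬p ∨ t ∨ t ∨ ¬q) ∧ (¬p ∨ s ∨ t ∨ ¬q) ∧ (¬p ∨ p ∨ t ∨ ¬q) ∧ (¬p ∨ ¬q ∨ ¬s ∨ t ∨ ¬q)   [distribute ∨ over ∧]
≡ ¬p ∨ t ∨ ¬q   [simplify]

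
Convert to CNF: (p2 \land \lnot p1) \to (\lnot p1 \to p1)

\lnot p2 \lor p1

(p2 \land \lnot p1) \to (\lnot p1 \to p1)
⇔ \lnot (p2 \land \lnot p1) \lor (\lnot p1 \to p1)   [eliminate \to]
⇔ \lnot (p2 \land \lnot p1) \lor \lnot \lnot p1 \lor p1   [eliminate \to]
⇔ \lnot p2 \lor \lnot \lnot p1 \lor \lnot \lnot p1 \lor p1   [De Morgan]
⇔ \lnot p2 \lor p1 \lor \lnot \lnot p1 \lor p1   [double negation]
⇔ \lnot p2 \lor p1 \lor p1 \lor p1   [double negation]
⇔ \lnot p2 \lor p1   [simplify]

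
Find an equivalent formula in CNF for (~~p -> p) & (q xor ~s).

(q | ~s) & (~q | s)

(~~p -> p) & (q xor ~s)
≡ (~~~p | p) & (q xor ~s)   — eliminate ->
≡ (~~~p | p) & (q | ~s) & ~(q & ~s)   — expand xor
≡ (~p | p) & (q | ~s) & ~(q & ~s)   — double negation
≡ (~p | p) & (q | ~s) & (~q | ~~s)   — De Morgan
≡ (~p | p) & (q | ~s) & (~q | s)   — double negation
≡ (q | ~s) & (~q | s)   — simplify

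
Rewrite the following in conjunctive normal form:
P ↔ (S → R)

P ↔ (S → R)
= (P → (S → R)) ∧ ((S → R) → P)   — eliminate ↔
= (¬P ∨ (S → R)) ∧ ((S → R) → P)   — eliminate →
= (¬P ∨ ¬S ∨ R) ∧ ((S → R) → P)   — eliminate →
= (¬P ∨ ¬S ∨ R) ∧ (¬(S → R) ∨ P)   — eliminate →
= (¬P ∨ ¬S ∨ R) ∧ (¬(¬S ∨ R) ∨ P)   — eliminate →
= (¬P ∨ ¬S ∨ R) ∧ ((¬¬S ∧ ¬R) ∨ P)   — De Morgan
= (¬P ∨ ¬S ∨ R) ∧ ((S ∧ ¬R) ∨ P)   — double negation
= (¬P ∨ ¬S ∨ R) ∧ (S ∨ P) ∧ (¬R ∨ P)   — distribute ∨ over ∧

(¬P ∨ ¬S ∨ R) ∧ (S ∨ P) ∧ (¬R ∨ P)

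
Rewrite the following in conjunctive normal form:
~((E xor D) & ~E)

~D | E

~((E xor D) & ~E)
≡ ~((E | D) & ~(E & D) & ~E)   (expand xor)
≡ ~(E | D) | ~~(E & D) | ~~E   (De Morgan)
≡ (~E & ~D) | ~~(E & D) | ~~E   (De Morgan)
≡ (~E & ~D) | (E & D) | ~~E   (double negation)
≡ (~E & ~D) | (E & D) | E   (double negation)
≡ (~E | E | E) & (~E | D | E) & (~D | E | E) & (~D | D | E)   (distribute | over &)
≡ ~D | E   (simplify)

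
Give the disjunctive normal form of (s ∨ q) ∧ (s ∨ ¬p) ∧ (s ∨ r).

(s ∨ q) ∧ (s ∨ ¬p) ∧ (s ∨ r)
⇔ (s ∧ s ∧ s) ∨ (s ∧ s ∧ r) ∨ (s ∧ ¬p ∧ s) ∨ (s ∧ ¬p ∧ r) ∨ (q ∧ s ∧ s) ∨ (q ∧ s ∧ r) ∨ (q ∧ ¬p ∧ s) ∨ (q ∧ ¬p ∧ r)
⇔ s ∨ (q ∧ ¬p ∧ r)

s ∨ (q ∧ ¬p ∧ r)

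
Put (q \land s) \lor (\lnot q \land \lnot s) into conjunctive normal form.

(q \lor \lnot s) \land (s \lor \lnot q)

(q \land s) \lor (\lnot q \land \lnot s)
⇔ (q \lor \lnot q) \land (q \lor \lnot s) \land (s \lor \lnot q) \land (s \lor \lnot s)
⇔ (q \lor \lnot s) \land (s \lor \lnot q)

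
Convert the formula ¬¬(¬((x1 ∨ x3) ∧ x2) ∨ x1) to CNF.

¬¬(¬((x1 ∨ x3) ∧ x2) ∨ x1)
≡ ¬((x1 ∨ x3) ∧ x2) ∨ x1   [double negation]
≡ ¬(x1 ∨ x3) ∨ ¬x2 ∨ x1   [De Morgan]
≡ ¬x1 ∧ ¬x3 ∨ ¬x2 ∨ x1   [De Morgan]
≡ (¬x1 ∨ ¬x2 ∨ x1) ∧ (¬x3 ∨ ¬x2 ∨ x1)   [distribute ∨ over ∧]
≡ ¬x3 ∨ ¬x2 ∨ x1   [simplify]

¬x3 ∨ ¬x2 ∨ x1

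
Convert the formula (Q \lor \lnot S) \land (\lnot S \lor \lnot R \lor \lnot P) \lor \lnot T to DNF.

(Q \lor \lnot S) \land (\lnot S \lor \lnot R \lor \lnot P) \lor \lnot T
≡ Q \land \lnot S \lor Q \land \lnot R \lor Q \land \lnot P \lor \lnot S \land \lnot S \lor \lnot S \land \lnot R \lor \lnot S \land \lnot P \lor \lnot T
≡ Q \land \lnot R \lor Q \land \lnot P \lor \lnot S \lor \lnot T

Q \land \lnot R \lor Q \land \lnot P \lor \lnot S \lor \lnot T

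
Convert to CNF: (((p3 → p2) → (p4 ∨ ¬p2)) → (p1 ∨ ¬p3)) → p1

(¬p2 ∨ p4 ∨ p1) ∧ (p3 ∨ p1)

(((p3 → p2) → (p4 ∨ ¬p2)) → (p1 ∨ ¬p3)) → p1
≡ ¬(((p3 → p2) → (p4 ∨ ¬p2)) → (p1 ∨ ¬p3)) ∨ p1   [eliminate →]
≡ ¬(¬((p3 → p2) → (p4 ∨ ¬p2)) ∨ p1 ∨ ¬p3) ∨ p1   [eliminate →]
≡ ¬(¬(¬(p3 → p2) ∨ p4 ∨ ¬p2) ∨ p1 ∨ ¬p3) ∨ p1   [eliminate →]
≡ ¬(¬(¬(¬p3 ∨ p2) ∨ p4 ∨ ¬p2) ∨ p1 ∨ ¬p3) ∨ p1   [eliminate →]
≡ (¬¬(¬(¬p3 ∨ p2) ∨ p4 ∨ ¬p2) ∧ ¬p1 ∧ ¬¬p3) ∨ p1   [De Morgan]
≡ ((¬(¬p3 ∨ p2) ∨ p4 ∨ ¬p2) ∧ ¬p1 ∧ ¬¬p3) ∨ p1   [double negation]
≡ (((¬¬p3 ∧ ¬p2) ∨ p4 ∨ ¬p2) ∧ ¬p1 ∧ ¬¬p3) ∨ p1   [De Morgan]
≡ (((p3 ∧ ¬p2) ∨ p4 ∨ ¬p2) ∧ ¬p1 ∧ ¬¬p3) ∨ p1   [double negation]
≡ (((p3 ∧ ¬p2) ∨ p4 ∨ ¬p2) ∧ ¬p1 ∧ p3) ∨ p1   [double negation]
≡ (p3 ∨ p4 ∨ ¬p2 ∨ p1) ∧ (¬p2 ∨ p4 ∨ ¬p2 ∨ p1) ∧ (¬p1 ∨ p1) ∧ (p3 ∨ p1)   [distribute ∨ over ∧]
≡ (¬p2 ∨ p4 ∨ p1) ∧ (p3 ∨ p1)   [simplify]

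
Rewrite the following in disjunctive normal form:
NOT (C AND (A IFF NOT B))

NOT C OR (A AND B) OR (NOT B AND NOT A)

NOT (C AND (A IFF NOT B))
≡ NOT (C AND (A IMPLIES NOT B) AND (NOT B IMPLIES A))   [eliminate IFF]
≡ NOT (C AND (NOT A OR NOT B) AND (NOT B IMPLIES A))   [eliminate IMPLIES]
≡ NOT (C AND (NOT A OR NOT B) AND (NOT NOT B OR A))   [eliminate IMPLIES]
≡ NOT C OR NOT (NOT A OR NOT B) OR NOT (NOT NOT B OR A)   [De Morgan]
≡ NOT C OR (NOT NOT A AND NOT NOT B) OR NOT (NOT NOT B OR A)   [De Morgan]
≡ NOT C OR (A AND NOT NOT B) OR NOT (NOT NOT B OR A)   [double negation]
≡ NOT C OR (A AND B) OR NOT (NOT NOT B OR A)   [double negation]
≡ NOT C OR (A AND B) OR (NOT NOT NOT B AND NOT A)   [De Morgan]
≡ NOT C OR (A AND B) OR (NOT B AND NOT A)   [double negation]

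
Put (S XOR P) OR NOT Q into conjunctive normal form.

(S XOR P) OR NOT Q
≡ ((S OR P) AND NOT (S AND P)) OR NOT Q   (expand XOR)
≡ ((S OR P) AND (NOT S OR NOT P)) OR NOT Q   (De Morgan)
≡ (S OR P OR NOT Q) AND (NOT S OR NOT P OR NOT Q)   (distribute OR over AND)

(S OR P OR NOT Q) AND (NOT S OR NOT P OR NOT Q)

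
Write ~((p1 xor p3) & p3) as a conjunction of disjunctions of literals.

~((p1 xor p3) & p3)
⇔ ~((p1 | p3) & ~(p1 & p3) & p3)   [expand xor]
⇔ ~(p1 | p3) | ~~(p1 & p3) | ~p3   [De Morgan]
⇔ (~p1 & ~p3) | ~~(p1 & p3) | ~p3   [De Morgan]
⇔ (~p1 & ~p3) | (p1 & p3) | ~p3   [double negation]
⇔ (~p1 | p1 | ~p3) & (~p1 | p3 | ~p3) & (~p3 | p1 | ~p3) & (~p3 | p3 | ~p3)   [distribute | over &]
⇔ ~p3 | p1   [simplify]

~p3 | p1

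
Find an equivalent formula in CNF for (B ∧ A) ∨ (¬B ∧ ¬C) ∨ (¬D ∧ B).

(B ∧ A) ∨ (¬B ∧ ¬C) ∨ (¬D ∧ B)
⇔ (B ∨ ¬B ∨ ¬D) ∧ (B ∨ ¬B ∨ B) ∧ (B ∨ ¬C ∨ ¬D) ∧ (B ∨ ¬C ∨ B) ∧ (A ∨ ¬B ∨ ¬D) ∧ (A ∨ ¬B ∨ B) ∧ (A ∨ ¬C ∨ ¬D) ∧ (A ∨ ¬C ∨ B)   — distribute ∨ over ∧
⇔ (B ∨ ¬C) ∧ (A ∨ ¬B ∨ ¬D) ∧ (A ∨ ¬C ∨ ¬D)   — simplify

(B ∨ ¬C) ∧ (A ∨ ¬B ∨ ¬D) ∧ (A ∨ ¬C ∨ ¬D)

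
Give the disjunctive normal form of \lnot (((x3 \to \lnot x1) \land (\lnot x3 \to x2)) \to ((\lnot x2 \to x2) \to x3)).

\lnot (((x3 \to \lnot x1) \land (\lnot x3 \to x2)) \to ((\lnot x2 \to x2) \to x3))
= \lnot (\lnot ((x3 \to \lnot x1) \land (\lnot x3 \to x2)) \lor ((\lnot x2 \to x2) \to x3))
= \lnot (\lnot ((\lnot x3 \lor \lnot x1) \land (\lnot x3 \to x2)) \lor ((\lnot x2 \to x2) \to x3))
= \lnot (\lnot ((\lnot x3 \lor \lnot x1) \land (\lnot \lnot x3 \lor x2)) \lor ((\lnot x2 \to x2) \to x3))
= \lnot (\lnot ((\lnot x3 \lor \lnot x1) \land (\lnot \lnot x3 \lor x2)) \lor \lnot (\lnot x2 \to x2) \lor x3)
= \lnot (\lnot ((\lnot x3 \lor \lnot x1) \land (\lnot \lnot x3 \lor x2)) \lor \lnot (\lnot \lnot x2 \lor x2) \lor x3)
= \lnot \lnot ((\lnot x3 \lor \lnot x1) \land (\lnot \lnot x3 \lor x2)) \land \lnot \lnot (\lnot \lnot x2 \lor x2) \land \lnot x3
= (\lnot x3 \lor \lnot x1) \land (\lnot \lnot x3 \lor x2) \land \lnot \lnot (\lnot \lnot x2 \lor x2) \land \lnot x3
= (\lnot x3 \lor \lnot x1) \land (x3 \lor x2) \land \lnot \lnot (\lnot \lnot x2 \lor x2) \land \lnot x3
= (\lnot x3 \lor \lnot x1) \land (x3 \lor x2) \land (\lnot \lnot x2 \lor x2) \land \lnot x3
= (\lnot x3 \lor \lnot x1) \land (x3 \lor x2) \land (x2 \lor x2) \land \lnot x3
= (\lnot x3 \land x3 \land x2 \land \lnot x3) \lor (\lnot x3 \land x3 \land x2 \land \lnot x3) \lor (\lnot x3 \land x2 \land x2 \land \lnot x3) \lor (\lnot x3 \land x2 \land x2 \land \lnot x3) \lor (\lnot x1 \land x3 \land x2 \land \lnot x3) \lor (\lnot x1 \land x3 \land x2 \land \lnot x3) \lor (\lnot x1 \land x2 \land x2 \land \lnot x3) \lor (\lnot x1 \land x2 \land x2 \land \lnot x3)
= \lnot x3 \land x2

\lnot x3 \land x2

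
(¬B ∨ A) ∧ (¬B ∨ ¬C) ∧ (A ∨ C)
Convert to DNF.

(¬B ∨ A) ∧ (¬B ∨ ¬C) ∧ (A ∨ C)
⇔ (¬B ∧ ¬B ∧ A) ∨ (¬B ∧ ¬B ∧ C) ∨ (¬B ∧ ¬C ∧ A) ∨ (¬B ∧ ¬C ∧ C) ∨ (A ∧ ¬B ∧ A) ∨ (A ∧ ¬B ∧ C) ∨ (A ∧ ¬C ∧ A) ∨ (A ∧ ¬C ∧ C)
⇔ (¬B ∧ A) ∨ (¬B ∧ C) ∨ (A ∧ ¬C)

(¬B ∧ A) ∨ (¬B ∧ C) ∨ (A ∧ ¬C)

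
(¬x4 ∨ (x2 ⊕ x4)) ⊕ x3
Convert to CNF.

(¬x4 ∨ ¬x2 ∨ x3) ∧ (x4 ∨ ¬x3) ∧ (¬x4 ∨ x2 ∨ ¬x3)

(¬x4 ∨ (x2 ⊕ x4)) ⊕ x3
= (¬x4 ∨ (x2 ⊕ x4) ∨ x3) ∧ ¬((¬x4 ∨ (x2 ⊕ x4)) ∧ x3)   [expand ⊕]
= (¬x4 ∨ ((x2 ∨ x4) ∧ ¬(x2 ∧ x4)) ∨ x3) ∧ ¬((¬x4 ∨ (x2 ⊕ x4)) ∧ x3)   [expand ⊕]
= (¬x4 ∨ ((x2 ∨ x4) ∧ ¬(x2 ∧ x4)) ∨ x3) ∧ ¬((¬x4 ∨ ((x2 ∨ x4) ∧ ¬(x2 ∧ x4))) ∧ x3)   [expand ⊕]
= (¬x4 ∨ ((x2 ∨ x4) ∧ (¬x2 ∨ ¬x4)) ∨ x3) ∧ ¬((¬x4 ∨ ((x2 ∨ x4) ∧ ¬(x2 ∧ x4))) ∧ x3)   [De Morgan]
= (¬x4 ∨ ((x2 ∨ x4) ∧ (¬x2 ∨ ¬x4)) ∨ x3) ∧ (¬(¬x4 ∨ ((x2 ∨ x4) ∧ ¬(x2 ∧ x4))) ∨ ¬x3)   [De Morgan]
= (¬x4 ∨ ((x2 ∨ x4) ∧ (¬x2 ∨ ¬x4)) ∨ x3) ∧ ((¬¬x4 ∧ ¬((x2 ∨ x4) ∧ ¬(x2 ∧ x4))) ∨ ¬x3)   [De Morgan]
= (¬x4 ∨ ((x2 ∨ x4) ∧ (¬x2 ∨ ¬x4)) ∨ x3) ∧ ((x4 ∧ ¬((x2 ∨ x4) ∧ ¬(x2 ∧ x4))) ∨ ¬x3)   [double negation]
= (¬x4 ∨ ((x2 ∨ x4) ∧ (¬x2 ∨ ¬x4)) ∨ x3) ∧ ((x4 ∧ (¬(x2 ∨ x4) ∨ ¬¬(x2 ∧ x4))) ∨ ¬x3)   [De Morgan]
= (¬x4 ∨ ((x2 ∨ x4) ∧ (¬x2 ∨ ¬x4)) ∨ x3) ∧ ((x4 ∧ ((¬x2 ∧ ¬x4) ∨ ¬¬(x2 ∧ x4))) ∨ ¬x3)   [De Morgan]
= (¬x4 ∨ ((x2 ∨ x4) ∧ (¬x2 ∨ ¬x4)) ∨ x3) ∧ ((x4 ∧ ((¬x2 ∧ ¬x4) ∨ (x2 ∧ x4))) ∨ ¬x3)   [double negation]
= (¬x4 ∨ x2 ∨ x4 ∨ x3) ∧ (¬x4 ∨ ¬x2 ∨ ¬x4 ∨ x3) ∧ (x4 ∨ ¬x3) ∧ (¬x2 ∨ x2 ∨ ¬x3) ∧ (¬x2 ∨ x4 ∨ ¬x3) ∧ (¬x4 ∨ x2 ∨ ¬x3) ∧ (¬x4 ∨ x4 ∨ ¬x3)   [distribute ∨ over ∧]
= (¬x4 ∨ ¬x2 ∨ x3) ∧ (x4 ∨ ¬x3) ∧ (¬x4 ∨ x2 ∨ ¬x3)   [simplify]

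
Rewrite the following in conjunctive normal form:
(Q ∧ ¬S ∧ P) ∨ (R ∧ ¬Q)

(Q ∧ ¬S ∧ P) ∨ (R ∧ ¬Q)
≡ (Q ∨ R) ∧ (Q ∨ ¬Q) ∧ (¬S ∨ R) ∧ (¬S ∨ ¬Q) ∧ (P ∨ R) ∧ (P ∨ ¬Q)   [distribute ∨ over ∧]
≡ (Q ∨ R) ∧ (¬S ∨ R) ∧ (¬S ∨ ¬Q) ∧ (P ∨ R) ∧ (P ∨ ¬Q)   [simplify]

(Q ∨ R) ∧ (¬S ∨ R) ∧ (¬S ∨ ¬Q) ∧ (P ∨ R) ∧ (P ∨ ¬Q)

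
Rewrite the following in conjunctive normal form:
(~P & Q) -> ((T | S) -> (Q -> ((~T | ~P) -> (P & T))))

(P | ~Q | ~T) & (P | ~Q | ~S)

(~P & Q) -> ((T | S) -> (Q -> ((~T | ~P) -> (P & T))))
≡ ~(~P & Q) | ((T | S) -> (Q -> ((~T | ~P) -> (P & T))))   [eliminate ->]
≡ ~(~P & Q) | ~(T | S) | (Q -> ((~T | ~P) -> (P & T)))   [eliminate ->]
≡ ~(~P & Q) | ~(T | S) | ~Q | ((~T | ~P) -> (P & T))   [eliminate ->]
≡ ~(~P & Q) | ~(T | S) | ~Q | ~(~T | ~P) | (P & T)   [eliminate ->]
≡ ~~P | ~Q | ~(T | S) | ~Q | ~(~T | ~P) | (P & T)   [De Morgan]
≡ P | ~Q | ~(T | S) | ~Q | ~(~T | ~P) | (P & T)   [double negation]
≡ P | ~Q | (~T & ~S) | ~Q | ~(~T | ~P) | (P & T)   [De Morgan]
≡ P | ~Q | (~T & ~S) | ~Q | (~~T & ~~P) | (P & T)   [De Morgan]
≡ P | ~Q | (~T & ~S) | ~Q | (T & ~~P) | (P & T)   [double negation]
≡ P | ~Q | (~T & ~S) | ~Q | (T & P) | (P & T)   [double negation]
≡ (P | ~Q | ~T | ~Q | T | P) & (P | ~Q | ~T | ~Q | T | T) & (P | ~Q | ~T | ~Q | P | P) & (P | ~Q | ~T | ~Q | P | T) & (P | ~Q | ~S | ~Q | T | P) & (P | ~Q | ~S | ~Q | T | T) & (P | ~Q | ~S | ~Q | P | P) & (P | ~Q | ~S | ~Q | P | T)   [distribute | over &]
≡ (P | ~Q | ~T) & (P | ~Q | ~S)   [simplify]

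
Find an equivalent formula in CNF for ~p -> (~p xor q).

~p -> (~p xor q)
≡ ~~p | (~p xor q)
≡ ~~p | ((~p | q) & ~(~p & q))
≡ p | ((~p | q) & ~(~p & q))
≡ p | ((~p | q) & (~~p | ~q))
≡ p | ((~p | q) & (p | ~q))
≡ (p | ~p | q) & (p | p | ~q)
≡ p | ~q

p | ~q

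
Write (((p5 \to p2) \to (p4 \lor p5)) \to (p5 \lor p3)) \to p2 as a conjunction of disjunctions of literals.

(((p5 \to p2) \to (p4 \lor p5)) \to (p5 \lor p3)) \to p2
= \lnot (((p5 \to p2) \to (p4 \lor p5)) \to (p5 \lor p3)) \lor p2   [eliminate \to]
= \lnot (\lnot ((p5 \to p2) \to (p4 \lor p5)) \lor p5 \lor p3) \lor p2   [eliminate \to]
= \lnot (\lnot (\lnot (p5 \to p2) \lor p4 \lor p5) \lor p5 \lor p3) \lor p2   [eliminate \to]
= \lnot (\lnot (\lnot (\lnot p5 \lor p2) \lor p4 \lor p5) \lor p5 \lor p3) \lor p2   [eliminate \to]
= (\lnot \lnot (\lnot (\lnot p5 \lor p2) \lor p4 \lor p5) \land \lnot p5 \land \lnot p3) \lor p2   [De Morgan]
= ((\lnot (\lnot p5 \lor p2) \lor p4 \lor p5) \land \lnot p5 \land \lnot p3) \lor p2   [double negation]
= (((\lnot \lnot p5 \land \lnot p2) \lor p4 \lor p5) \land \lnot p5 \land \lnot p3) \lor p2   [De Morgan]
= (((p5 \land \lnot p2) \lor p4 \lor p5) \land \lnot p5 \land \lnot p3) \lor p2   [double negation]
= (p5 \lor p4 \lor p5 \lor p2) \land (\lnot p2 \lor p4 \lor p5 \lor p2) \land (\lnot p5 \lor p2) \land (\lnot p3 \lor p2)   [distribute \lor over \land]
= (p5 \lor p4 \lor p2) \land (\lnot p5 \lor p2) \land (\lnot p3 \lor p2)   [simplify]

(p5 \lor p4 \lor p2) \land (\lnot p5 \lor p2) \land (\lnot p3 \lor p2)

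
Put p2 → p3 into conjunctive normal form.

p2 → p3
≡ ¬p2 ∨ p3   [eliminate →]

¬p2 ∨ p3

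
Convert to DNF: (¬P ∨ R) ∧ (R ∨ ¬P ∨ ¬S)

(¬P ∨ R) ∧ (R ∨ ¬P ∨ ¬S)
⇔ (¬P ∧ R) ∨ (¬P ∧ ¬P) ∨ (¬P ∧ ¬S) ∨ (R ∧ R) ∨ (R ∧ ¬P) ∨ (R ∧ ¬S)
⇔ ¬P ∨ R

¬P ∨ R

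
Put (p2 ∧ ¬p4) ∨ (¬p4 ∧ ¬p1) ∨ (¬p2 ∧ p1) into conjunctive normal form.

(¬p4 ∨ ¬p2) ∧ (¬p4 ∨ p1)

(p2 ∧ ¬p4) ∨ (¬p4 ∧ ¬p1) ∨ (¬p2 ∧ p1)
= (p2 ∨ ¬p4 ∨ ¬p2) ∧ (p2 ∨ ¬p4 ∨ p1) ∧ (p2 ∨ ¬p1 ∨ ¬p2) ∧ (p2 ∨ ¬p1 ∨ p1) ∧ (¬p4 ∨ ¬p4 ∨ ¬p2) ∧ (¬p4 ∨ ¬p4 ∨ p1) ∧ (¬p4 ∨ ¬p1 ∨ ¬p2) ∧ (¬p4 ∨ ¬p1 ∨ p1)   [distribute ∨ over ∧]
= (¬p4 ∨ ¬p2) ∧ (¬p4 ∨ p1)   [simplify]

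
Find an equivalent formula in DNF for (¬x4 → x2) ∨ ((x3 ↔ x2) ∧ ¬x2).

x4 ∨ x2 ∨ (¬x3 ∧ ¬x2)

(¬x4 → x2) ∨ ((x3 ↔ x2) ∧ ¬x2)
≡ ¬¬x4 ∨ x2 ∨ ((x3 ↔ x2) ∧ ¬x2)   [eliminate →]
≡ ¬¬x4 ∨ x2 ∨ ((x3 → x2) ∧ (x2 → x3) ∧ ¬x2)   [eliminate ↔]
≡ ¬¬x4 ∨ x2 ∨ ((¬x3 ∨ x2) ∧ (x2 → x3) ∧ ¬x2)   [eliminate →]
≡ ¬¬x4 ∨ x2 ∨ ((¬x3 ∨ x2) ∧ (¬x2 ∨ x3) ∧ ¬x2)   [eliminate →]
≡ x4 ∨ x2 ∨ ((¬x3 ∨ x2) ∧ (¬x2 ∨ x3) ∧ ¬x2)   [double negation]
≡ x4 ∨ x2 ∨ (¬x3 ∧ ¬x2 ∧ ¬x2) ∨ (¬x3 ∧ x3 ∧ ¬x2) ∨ (x2 ∧ ¬x2 ∧ ¬x2) ∨ (x2 ∧ x3 ∧ ¬x2)   [distribute ∧ over ∨]
≡ x4 ∨ x2 ∨ (¬x3 ∧ ¬x2)   [simplify]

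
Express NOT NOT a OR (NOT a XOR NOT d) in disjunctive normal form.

NOT NOT a OR (NOT a XOR NOT d)
⇔ NOT NOT a OR (NOT a AND NOT NOT d) OR (NOT NOT a AND NOT d)   [expand XOR]
⇔ a OR (NOT a AND NOT NOT d) OR (NOT NOT a AND NOT d)   [double negation]
⇔ a OR (NOT a AND d) OR (NOT NOT a AND NOT d)   [double negation]
⇔ a OR (NOT a AND d) OR (a AND NOT d)   [double negation]
⇔ a OR (NOT a AND d)   [simplify]

a OR (NOT a AND d)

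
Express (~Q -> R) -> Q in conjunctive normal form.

~R | Q

(~Q -> R) -> Q
⇔ ~(~Q -> R) | Q   — eliminate ->
⇔ ~(~~Q | R) | Q   — eliminate ->
⇔ (~~~Q & ~R) | Q   — De Morgan
⇔ (~Q & ~R) | Q   — double negation
⇔ (~Q | Q) & (~R | Q)   — distribute | over &
⇔ ~R | Q   — simplify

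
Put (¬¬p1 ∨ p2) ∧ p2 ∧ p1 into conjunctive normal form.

p2 ∧ p1

(¬¬p1 ∨ p2) ∧ p2 ∧ p1
≡ (p1 ∨ p2) ∧ p2 ∧ p1
≡ p2 ∧ p1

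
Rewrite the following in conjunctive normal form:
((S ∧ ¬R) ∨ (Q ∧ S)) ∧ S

S ∧ (¬R ∨ Q)

((S ∧ ¬R) ∨ (Q ∧ S)) ∧ S
≡ (S ∨ Q) ∧ (S ∨ S) ∧ (¬R ∨ Q) ∧ (¬R ∨ S) ∧ S   [distribute ∨ over ∧]
≡ S ∧ (¬R ∨ Q)   [simplify]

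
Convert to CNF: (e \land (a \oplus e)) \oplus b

(e \lor b) \land (\lnot a \lor \lnot e \lor b) \land (\lnot e \lor a \lor \lnot b)

(e \land (a \oplus e)) \oplus b
⇔ ((e \land (a \oplus e)) \lor b) \land \lnot (e \land (a \oplus e) \land b)   [expand \oplus]
⇔ ((e \land (a \lor e) \land \lnot (a \land e)) \lor b) \land \lnot (e \land (a \oplus e) \land b)   [expand \oplus]
⇔ ((e \land (a \lor e) \land \lnot (a \land e)) \lor b) \land \lnot (e \land (a \lor e) \land \lnot (a \land e) \land b)   [expand \oplus]
⇔ ((e \land (a \lor e) \land (\lnot a \lor \lnot e)) \lor b) \land \lnot (e \land (a \lor e) \land \lnot (a \land e) \land b)   [De Morgan]
⇔ ((e \land (a \lor e) \land (\lnot a \lor \lnot e)) \lor b) \land (\lnot e \lor \lnot (a \lor e) \lor \lnot \lnot (a \land e) \lor \lnot b)   [De Morgan]
⇔ ((e \land (a \lor e) \land (\lnot a \lor \lnot e)) \lor b) \land (\lnot e \lor (\lnot a \land \lnot e) \lor \lnot \lnot (a \land e) \lor \lnot b)   [De Morgan]
⇔ ((e \land (a \lor e) \land (\lnot a \lor \lnot e)) \lor b) \land (\lnot e \lor (\lnot a \land \lnot e) \lor (a \land e) \lor \lnot b)   [double negation]
⇔ (e \lor b) \land (a \lor e \lor b) \land (\lnot a \lor \lnot e \lor b) \land (\lnot e \lor \lnot a \lor a \lor \lnot b) \land (\lnot e \lor \lnot a \lor e \lor \lnot b) \land (\lnot e \lor \lnot e \lor a \lor \lnot b) \land (\lnot e \lor \lnot e \lor e \lor \lnot b)   [distribute \lor over \land]
⇔ (e \lor b) \land (\lnot a \lor \lnot e \lor b) \land (\lnot e \lor a \lor \lnot b)   [simplify]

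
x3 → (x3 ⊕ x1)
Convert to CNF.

x3 → (x3 ⊕ x1)
= ¬x3 ∨ (x3 ⊕ x1)   (eliminate →)
= ¬x3 ∨ ((x3 ∨ x1) ∧ ¬(x3 ∧ x1))   (expand ⊕)
= ¬x3 ∨ ((x3 ∨ x1) ∧ (¬x3 ∨ ¬x1))   (De Morgan)
= (¬x3 ∨ x3 ∨ x1) ∧ (¬x3 ∨ ¬x3 ∨ ¬x1)   (distribute ∨ over ∧)
= ¬x3 ∨ ¬x1   (simplify)

¬x3 ∨ ¬x1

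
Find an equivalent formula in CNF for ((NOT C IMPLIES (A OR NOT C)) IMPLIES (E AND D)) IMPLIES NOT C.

((NOT C IMPLIES (A OR NOT C)) IMPLIES (E AND D)) IMPLIES NOT C
≡ NOT ((NOT C IMPLIES (A OR NOT C)) IMPLIES (E AND D)) OR NOT C   [eliminate IMPLIES]
≡ NOT (NOT (NOT C IMPLIES (A OR NOT C)) OR (E AND D)) OR NOT C   [eliminate IMPLIES]
≡ NOT (NOT (NOT NOT C OR A OR NOT C) OR (E AND D)) OR NOT C   [eliminate IMPLIES]
≡ (NOT NOT (NOT NOT C OR A OR NOT C) AND NOT (E AND D)) OR NOT C   [De Morgan]
≡ ((NOT NOT C OR A OR NOT C) AND NOT (E AND D)) OR NOT C   [double negation]
≡ ((C OR A OR NOT C) AND NOT (E AND D)) OR NOT C   [double negation]
≡ ((C OR A OR NOT C) AND (NOT E OR NOT D)) OR NOT C   [De Morgan]
≡ (C OR A OR NOT C OR NOT C) AND (NOT E OR NOT D OR NOT C)   [distribute OR over AND]
≡ NOT E OR NOT D OR NOT C   [simplify]

NOT E OR NOT D OR NOT C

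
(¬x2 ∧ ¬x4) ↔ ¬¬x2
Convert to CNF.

(¬x2 ∧ ¬x4) ↔ ¬¬x2
≡ ((¬x2 ∧ ¬x4) → ¬¬x2) ∧ (¬¬x2 → (¬x2 ∧ ¬x4))
≡ (¬(¬x2 ∧ ¬x4) ∨ ¬¬x2) ∧ (¬¬x2 → (¬x2 ∧ ¬x4))
≡ (¬(¬x2 ∧ ¬x4) ∨ ¬¬x2) ∧ (¬¬¬x2 ∨ (¬x2 ∧ ¬x4))
≡ (¬¬x2 ∨ ¬¬x4 ∨ ¬¬x2) ∧ (¬¬¬x2 ∨ (¬x2 ∧ ¬x4))
≡ (x2 ∨ ¬¬x4 ∨ ¬¬x2) ∧ (¬¬¬x2 ∨ (¬x2 ∧ ¬x4))
≡ (x2 ∨ x4 ∨ ¬¬x2) ∧ (¬¬¬x2 ∨ (¬x2 ∧ ¬x4))
≡ (x2 ∨ x4 ∨ x2) ∧ (¬¬¬x2 ∨ (¬x2 ∧ ¬x4))
≡ (x2 ∨ x4 ∨ x2) ∧ (¬x2 ∨ (¬x2 ∧ ¬x4))
≡ (x2 ∨ x4 ∨ x2) ∧ (¬x2 ∨ ¬x2) ∧ (¬x2 ∨ ¬x4)
≡ (x2 ∨ x4) ∧ ¬x2

(x2 ∨ x4) ∧ ¬x2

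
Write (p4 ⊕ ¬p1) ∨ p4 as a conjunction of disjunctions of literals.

(p4 ⊕ ¬p1) ∨ p4
≡ ((p4 ∨ ¬p1) ∧ ¬(p4 ∧ ¬p1)) ∨ p4   (expand ⊕)
≡ ((p4 ∨ ¬p1) ∧ (¬p4 ∨ ¬¬p1)) ∨ p4   (De Morgan)
≡ ((p4 ∨ ¬p1) ∧ (¬p4 ∨ p1)) ∨ p4   (double negation)
≡ (p4 ∨ ¬p1 ∨ p4) ∧ (¬p4 ∨ p1 ∨ p4)   (distribute ∨ over ∧)
≡ p4 ∨ ¬p1   (simplify)

p4 ∨ ¬p1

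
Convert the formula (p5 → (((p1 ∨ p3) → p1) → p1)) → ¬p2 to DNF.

(p5 → (((p1 ∨ p3) → p1) → p1)) → ¬p2
≡ ¬(p5 → (((p1 ∨ p3) → p1) → p1)) ∨ ¬p2   (eliminate →)
≡ ¬(¬p5 ∨ (((p1 ∨ p3) → p1) → p1)) ∨ ¬p2   (eliminate →)
≡ ¬(¬p5 ∨ ¬((p1 ∨ p3) → p1) ∨ p1) ∨ ¬p2   (eliminate →)
≡ ¬(¬p5 ∨ ¬(¬(p1 ∨ p3) ∨ p1) ∨ p1) ∨ ¬p2   (eliminate →)
≡ (¬¬p5 ∧ ¬¬(¬(p1 ∨ p3) ∨ p1) ∧ ¬p1) ∨ ¬p2   (De Morgan)
≡ (p5 ∧ ¬¬(¬(p1 ∨ p3) ∨ p1) ∧ ¬p1) ∨ ¬p2   (double negation)
≡ (p5 ∧ (¬(p1 ∨ p3) ∨ p1) ∧ ¬p1) ∨ ¬p2   (double negation)
≡ (p5 ∧ ((¬p1 ∧ ¬p3) ∨ p1) ∧ ¬p1) ∨ ¬p2   (De Morgan)
≡ (p5 ∧ ¬p1 ∧ ¬p3 ∧ ¬p1) ∨ (p5 ∧ p1 ∧ ¬p1) ∨ ¬p2   (distribute ∧ over ∨)
≡ (p5 ∧ ¬p1 ∧ ¬p3) ∨ ¬p2   (simplify)

(p5 ∧ ¬p1 ∧ ¬p3) ∨ ¬p2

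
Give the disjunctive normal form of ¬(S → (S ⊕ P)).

¬(S → (S ⊕ P))
≡ ¬(¬S ∨ (S ⊕ P))   (eliminate →)
≡ ¬(¬S ∨ (S ∧ ¬P) ∨ (¬S ∧ P))   (expand ⊕)
≡ ¬¬S ∧ ¬(S ∧ ¬P) ∧ ¬(¬S ∧ P)   (De Morgan)
≡ S ∧ ¬(S ∧ ¬P) ∧ ¬(¬S ∧ P)   (double negation)
≡ S ∧ (¬S ∨ ¬¬P) ∧ ¬(¬S ∧ P)   (De Morgan)
≡ S ∧ (¬S ∨ P) ∧ ¬(¬S ∧ P)   (double negation)
≡ S ∧ (¬S ∨ P) ∧ (¬¬S ∨ ¬P)   (De Morgan)
≡ S ∧ (¬S ∨ P) ∧ (S ∨ ¬P)   (double negation)
≡ (S ∧ ¬S ∧ S) ∨ (S ∧ ¬S ∧ ¬P) ∨ (S ∧ P ∧ S) ∨ (S ∧ P ∧ ¬P)   (distribute ∧ over ∨)
≡ S ∧ P   (simplify)

S ∧ P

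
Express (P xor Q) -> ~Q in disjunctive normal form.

(Q & P) | ~Q

(P xor Q) -> ~Q
≡ ~(P xor Q) | ~Q   — eliminate ->
≡ ~((P & ~Q) | (~P & Q)) | ~Q   — expand xor
≡ (~(P & ~Q) & ~(~P & Q)) | ~Q   — De Morgan
≡ ((~P | ~~Q) & ~(~P & Q)) | ~Q   — De Morgan
≡ ((~P | Q) & ~(~P & Q)) | ~Q   — double negation
≡ ((~P | Q) & (~~P | ~Q)) | ~Q   — De Morgan
≡ ((~P | Q) & (P | ~Q)) | ~Q   — double negation
≡ (~P & P) | (~P & ~Q) | (Q & P) | (Q & ~Q) | ~Q   — distribute & over |
≡ (Q & P) | ~Q   — simplify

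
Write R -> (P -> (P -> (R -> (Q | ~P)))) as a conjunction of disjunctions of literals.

R -> (P -> (P -> (R -> (Q | ~P))))
⇔ ~R | (P -> (P -> (R -> (Q | ~P))))   — eliminate ->
⇔ ~R | ~P | (P -> (R -> (Q | ~P)))   — eliminate ->
⇔ ~R | ~P | ~P | (R -> (Q | ~P))   — eliminate ->
⇔ ~R | ~P | ~P | ~R | Q | ~P   — eliminate ->
⇔ ~R | ~P | Q   — simplify

~R | ~P | Q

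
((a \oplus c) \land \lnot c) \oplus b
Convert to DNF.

((a \oplus c) \land \lnot c) \oplus b
≡ ((a \oplus c) \land \lnot c \land \lnot b) \lor (\lnot ((a \oplus c) \land \lnot c) \land b)   — expand \oplus
≡ (((a \land \lnot c) \lor (\lnot a \land c)) \land \lnot c \land \lnot b) \lor (\lnot ((a \oplus c) \land \lnot c) \land b)   — expand \oplus
≡ (((a \land \lnot c) \lor (\lnot a \land c)) \land \lnot c \land \lnot b) \lor (\lnot (((a \land \lnot c) \lor (\lnot a \land c)) \land \lnot c) \land b)   — expand \oplus
≡ (((a \land \lnot c) \lor (\lnot a \land c)) \land \lnot c \land \lnot b) \lor ((\lnot ((a \land \lnot c) \lor (\lnot a \land c)) \lor \lnot \lnot c) \land b)   — De Morgan
≡ (((a \land \lnot c) \lor (\lnot a \land c)) \land \lnot c \land \lnot b) \lor (((\lnot (a \land \lnot c) \land \lnot (\lnot a \land c)) \lor \lnot \lnot c) \land b)   — De Morgan
≡ (((a \land \lnot c) \lor (\lnot a \land c)) \land \lnot c \land \lnot b) \lor ((((\lnot a \lor \lnot \lnot c) \land \lnot (\lnot a \land c)) \lor \lnot \lnot c) \land b)   — De Morgan
≡ (((a \land \lnot c) \lor (\lnot a \land c)) \land \lnot c \land \lnot b) \lor ((((\lnot a \lor c) \land \lnot (\lnot a \land c)) \lor \lnot \lnot c) \land b)   — double negation
≡ (((a \land \lnot c) \lor (\lnot a \land c)) \land \lnot c \land \lnot b) \lor ((((\lnot a \lor c) \land (\lnot \lnot a \lor \lnot c)) \lor \lnot \lnot c) \land b)   — De Morgan
≡ (((a \land \lnot c) \lor (\lnot a \land c)) \land \lnot c \land \lnot b) \lor ((((\lnot a \lor c) \land (a \lor \lnot c)) \lor \lnot \lnot c) \land b)   — double negation
≡ (((a \land \lnot c) \lor (\lnot a \land c)) \land \lnot c \land \lnot b) \lor ((((\lnot a \lor c) \land (a \lor \lnot c)) \lor c) \land b)   — double negation
≡ (a \land \lnot c \land \lnot c \land \lnot b) \lor (\lnot a \land c \land \lnot c \land \lnot b) \lor (\lnot a \land a \land b) \lor (\lnot a \land \lnot c \land b) \lor (c \land a \land b) \lor (c \land \lnot c \land b) \lor (c \land b)   — distribute \land over \lor
≡ (a \land \lnot c \land \lnot b) \lor (\lnot a \land \lnot c \land b) \lor (c \land b)   — simplify

(a \land \lnot c \land \lnot b) \lor (\lnot a \land \lnot c \land b) \lor (c \land b)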